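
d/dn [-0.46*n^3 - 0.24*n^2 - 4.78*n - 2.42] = -1.38*n^2 - 0.48*n - 4.78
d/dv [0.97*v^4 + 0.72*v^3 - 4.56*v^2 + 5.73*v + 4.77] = 3.88*v^3 + 2.16*v^2 - 9.12*v + 5.73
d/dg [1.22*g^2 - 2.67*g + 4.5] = 2.44*g - 2.67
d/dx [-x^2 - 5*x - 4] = -2*x - 5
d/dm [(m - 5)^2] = 2*m - 10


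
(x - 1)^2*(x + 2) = x^3 - 3*x + 2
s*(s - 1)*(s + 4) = s^3 + 3*s^2 - 4*s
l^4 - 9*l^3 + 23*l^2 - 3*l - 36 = (l - 4)*(l - 3)^2*(l + 1)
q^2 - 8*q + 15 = (q - 5)*(q - 3)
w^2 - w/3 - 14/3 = (w - 7/3)*(w + 2)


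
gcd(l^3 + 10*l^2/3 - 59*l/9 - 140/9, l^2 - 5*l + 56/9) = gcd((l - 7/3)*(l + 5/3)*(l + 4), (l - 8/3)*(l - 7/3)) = l - 7/3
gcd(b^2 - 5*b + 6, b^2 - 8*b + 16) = 1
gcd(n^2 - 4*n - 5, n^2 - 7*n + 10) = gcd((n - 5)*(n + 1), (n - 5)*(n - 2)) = n - 5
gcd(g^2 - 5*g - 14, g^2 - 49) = g - 7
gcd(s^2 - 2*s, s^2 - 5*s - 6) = 1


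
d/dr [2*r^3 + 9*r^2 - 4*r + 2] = 6*r^2 + 18*r - 4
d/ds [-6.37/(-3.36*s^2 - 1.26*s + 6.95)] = (-42.8064*s - 8.0262)/(3.36*s^2 + 1.26*s - 6.95)^2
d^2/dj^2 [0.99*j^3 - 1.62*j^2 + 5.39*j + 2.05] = 5.94*j - 3.24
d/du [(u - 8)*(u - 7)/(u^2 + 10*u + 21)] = 5*(5*u^2 - 14*u - 175)/(u^4 + 20*u^3 + 142*u^2 + 420*u + 441)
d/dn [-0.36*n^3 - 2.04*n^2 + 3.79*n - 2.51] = -1.08*n^2 - 4.08*n + 3.79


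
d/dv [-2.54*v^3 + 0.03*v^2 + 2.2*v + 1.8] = -7.62*v^2 + 0.06*v + 2.2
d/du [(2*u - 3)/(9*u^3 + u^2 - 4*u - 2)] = (18*u^3 + 2*u^2 - 8*u - (2*u - 3)*(27*u^2 + 2*u - 4) - 4)/(9*u^3 + u^2 - 4*u - 2)^2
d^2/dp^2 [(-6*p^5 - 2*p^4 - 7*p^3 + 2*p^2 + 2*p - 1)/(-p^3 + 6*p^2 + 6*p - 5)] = 4*(3*p^9 - 54*p^8 + 270*p^7 + 956*p^6 - 9*p^5 - 1434*p^4 + 746*p^3 - 180*p^2 + 219*p - 22)/(p^9 - 18*p^8 + 90*p^7 + 15*p^6 - 720*p^5 - 288*p^4 + 939*p^3 + 90*p^2 - 450*p + 125)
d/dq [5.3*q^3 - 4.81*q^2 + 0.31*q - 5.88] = 15.9*q^2 - 9.62*q + 0.31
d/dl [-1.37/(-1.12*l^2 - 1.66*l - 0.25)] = (-3.0688*l - 2.2742)/(1.12*l^2 + 1.66*l + 0.25)^2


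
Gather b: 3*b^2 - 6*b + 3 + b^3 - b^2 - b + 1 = b^3 + 2*b^2 - 7*b + 4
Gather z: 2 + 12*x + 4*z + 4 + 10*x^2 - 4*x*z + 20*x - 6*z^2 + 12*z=10*x^2 + 32*x - 6*z^2 + z*(16 - 4*x) + 6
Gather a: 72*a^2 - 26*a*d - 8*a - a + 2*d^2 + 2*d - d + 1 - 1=72*a^2 + a*(-26*d - 9) + 2*d^2 + d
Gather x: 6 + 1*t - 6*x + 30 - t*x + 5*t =6*t + x*(-t - 6) + 36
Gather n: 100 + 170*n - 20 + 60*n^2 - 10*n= 60*n^2 + 160*n + 80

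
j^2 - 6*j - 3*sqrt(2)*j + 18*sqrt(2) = (j - 6)*(j - 3*sqrt(2))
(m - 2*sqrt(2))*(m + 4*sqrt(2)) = m^2 + 2*sqrt(2)*m - 16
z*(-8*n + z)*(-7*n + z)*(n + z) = 56*n^3*z + 41*n^2*z^2 - 14*n*z^3 + z^4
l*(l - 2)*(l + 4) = l^3 + 2*l^2 - 8*l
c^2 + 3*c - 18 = (c - 3)*(c + 6)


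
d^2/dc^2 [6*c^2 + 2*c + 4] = 12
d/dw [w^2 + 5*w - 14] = 2*w + 5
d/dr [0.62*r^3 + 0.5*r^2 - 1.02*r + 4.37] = 1.86*r^2 + 1.0*r - 1.02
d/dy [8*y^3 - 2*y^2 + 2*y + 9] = 24*y^2 - 4*y + 2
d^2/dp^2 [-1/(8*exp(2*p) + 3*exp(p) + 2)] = (-2*(16*exp(p) + 3)^2*exp(p) + (32*exp(p) + 3)*(8*exp(2*p) + 3*exp(p) + 2))*exp(p)/(8*exp(2*p) + 3*exp(p) + 2)^3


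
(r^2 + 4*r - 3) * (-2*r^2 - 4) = -2*r^4 - 8*r^3 + 2*r^2 - 16*r + 12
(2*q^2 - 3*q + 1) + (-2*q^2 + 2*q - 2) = -q - 1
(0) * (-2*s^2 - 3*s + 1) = 0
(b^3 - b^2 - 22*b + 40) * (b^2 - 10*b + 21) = b^5 - 11*b^4 + 9*b^3 + 239*b^2 - 862*b + 840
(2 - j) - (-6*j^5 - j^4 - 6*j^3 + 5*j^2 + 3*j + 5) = 6*j^5 + j^4 + 6*j^3 - 5*j^2 - 4*j - 3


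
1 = 1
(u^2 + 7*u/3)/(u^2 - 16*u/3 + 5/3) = u*(3*u + 7)/(3*u^2 - 16*u + 5)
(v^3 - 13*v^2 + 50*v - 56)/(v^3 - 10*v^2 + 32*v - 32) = (v - 7)/(v - 4)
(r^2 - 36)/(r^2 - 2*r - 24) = (r + 6)/(r + 4)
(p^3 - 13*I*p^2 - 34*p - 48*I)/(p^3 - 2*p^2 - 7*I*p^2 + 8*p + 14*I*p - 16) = (p - 6*I)/(p - 2)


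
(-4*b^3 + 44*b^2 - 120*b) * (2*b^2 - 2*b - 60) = -8*b^5 + 96*b^4 - 88*b^3 - 2400*b^2 + 7200*b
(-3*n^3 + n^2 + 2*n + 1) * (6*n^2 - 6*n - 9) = -18*n^5 + 24*n^4 + 33*n^3 - 15*n^2 - 24*n - 9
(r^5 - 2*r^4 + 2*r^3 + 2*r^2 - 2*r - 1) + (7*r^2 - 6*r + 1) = r^5 - 2*r^4 + 2*r^3 + 9*r^2 - 8*r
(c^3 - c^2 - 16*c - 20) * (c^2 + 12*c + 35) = c^5 + 11*c^4 + 7*c^3 - 247*c^2 - 800*c - 700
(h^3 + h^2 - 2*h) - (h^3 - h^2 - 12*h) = 2*h^2 + 10*h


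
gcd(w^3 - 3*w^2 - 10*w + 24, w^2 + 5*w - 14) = w - 2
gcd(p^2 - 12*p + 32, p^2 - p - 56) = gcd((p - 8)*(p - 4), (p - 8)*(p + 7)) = p - 8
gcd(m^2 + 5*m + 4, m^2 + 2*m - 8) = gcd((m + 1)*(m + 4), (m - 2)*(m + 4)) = m + 4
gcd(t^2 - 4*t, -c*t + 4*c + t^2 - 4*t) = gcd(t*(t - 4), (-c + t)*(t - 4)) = t - 4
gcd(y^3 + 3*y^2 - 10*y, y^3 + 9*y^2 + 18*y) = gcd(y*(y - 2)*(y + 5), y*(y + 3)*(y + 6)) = y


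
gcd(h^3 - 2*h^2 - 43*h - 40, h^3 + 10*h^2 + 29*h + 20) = h^2 + 6*h + 5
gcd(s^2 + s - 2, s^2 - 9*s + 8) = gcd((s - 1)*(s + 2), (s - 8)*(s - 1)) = s - 1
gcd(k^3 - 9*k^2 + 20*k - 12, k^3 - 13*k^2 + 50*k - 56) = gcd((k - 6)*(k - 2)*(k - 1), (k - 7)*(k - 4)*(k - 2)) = k - 2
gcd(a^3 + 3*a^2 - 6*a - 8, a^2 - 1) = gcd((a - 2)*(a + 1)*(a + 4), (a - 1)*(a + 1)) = a + 1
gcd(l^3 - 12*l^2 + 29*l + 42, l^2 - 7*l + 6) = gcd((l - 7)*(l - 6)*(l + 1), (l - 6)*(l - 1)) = l - 6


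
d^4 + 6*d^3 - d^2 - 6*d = d*(d - 1)*(d + 1)*(d + 6)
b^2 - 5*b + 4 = (b - 4)*(b - 1)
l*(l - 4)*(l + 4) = l^3 - 16*l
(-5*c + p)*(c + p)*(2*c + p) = -10*c^3 - 13*c^2*p - 2*c*p^2 + p^3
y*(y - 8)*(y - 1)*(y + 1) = y^4 - 8*y^3 - y^2 + 8*y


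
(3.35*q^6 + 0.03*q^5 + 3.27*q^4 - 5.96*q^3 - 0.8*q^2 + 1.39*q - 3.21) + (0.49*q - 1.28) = 3.35*q^6 + 0.03*q^5 + 3.27*q^4 - 5.96*q^3 - 0.8*q^2 + 1.88*q - 4.49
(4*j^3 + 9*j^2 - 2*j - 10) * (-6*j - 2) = -24*j^4 - 62*j^3 - 6*j^2 + 64*j + 20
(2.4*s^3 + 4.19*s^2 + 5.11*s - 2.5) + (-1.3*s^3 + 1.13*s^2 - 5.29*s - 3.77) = 1.1*s^3 + 5.32*s^2 - 0.18*s - 6.27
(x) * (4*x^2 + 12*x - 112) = 4*x^3 + 12*x^2 - 112*x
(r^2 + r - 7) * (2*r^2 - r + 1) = 2*r^4 + r^3 - 14*r^2 + 8*r - 7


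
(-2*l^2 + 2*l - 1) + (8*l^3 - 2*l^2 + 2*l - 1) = 8*l^3 - 4*l^2 + 4*l - 2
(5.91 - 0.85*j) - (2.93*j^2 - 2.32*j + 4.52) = -2.93*j^2 + 1.47*j + 1.39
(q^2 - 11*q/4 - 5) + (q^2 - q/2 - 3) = 2*q^2 - 13*q/4 - 8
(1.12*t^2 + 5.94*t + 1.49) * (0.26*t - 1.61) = 0.2912*t^3 - 0.2588*t^2 - 9.176*t - 2.3989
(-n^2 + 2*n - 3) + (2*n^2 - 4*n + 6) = n^2 - 2*n + 3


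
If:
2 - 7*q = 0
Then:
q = 2/7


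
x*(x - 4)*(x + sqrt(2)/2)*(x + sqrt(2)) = x^4 - 4*x^3 + 3*sqrt(2)*x^3/2 - 6*sqrt(2)*x^2 + x^2 - 4*x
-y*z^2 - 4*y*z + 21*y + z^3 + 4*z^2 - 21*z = (-y + z)*(z - 3)*(z + 7)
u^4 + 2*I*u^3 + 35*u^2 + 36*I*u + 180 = (u - 5*I)*(u - 2*I)*(u + 3*I)*(u + 6*I)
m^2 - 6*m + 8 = (m - 4)*(m - 2)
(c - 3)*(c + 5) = c^2 + 2*c - 15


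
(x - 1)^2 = x^2 - 2*x + 1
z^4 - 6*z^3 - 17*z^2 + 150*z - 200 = (z - 5)*(z - 4)*(z - 2)*(z + 5)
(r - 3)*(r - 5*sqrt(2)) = r^2 - 5*sqrt(2)*r - 3*r + 15*sqrt(2)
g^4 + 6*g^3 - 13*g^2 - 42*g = g*(g - 3)*(g + 2)*(g + 7)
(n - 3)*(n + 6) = n^2 + 3*n - 18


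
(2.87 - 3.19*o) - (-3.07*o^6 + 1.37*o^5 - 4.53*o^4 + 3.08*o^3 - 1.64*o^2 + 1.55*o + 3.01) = 3.07*o^6 - 1.37*o^5 + 4.53*o^4 - 3.08*o^3 + 1.64*o^2 - 4.74*o - 0.14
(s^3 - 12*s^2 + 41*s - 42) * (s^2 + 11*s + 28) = s^5 - s^4 - 63*s^3 + 73*s^2 + 686*s - 1176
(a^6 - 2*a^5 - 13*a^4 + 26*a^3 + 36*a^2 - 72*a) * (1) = a^6 - 2*a^5 - 13*a^4 + 26*a^3 + 36*a^2 - 72*a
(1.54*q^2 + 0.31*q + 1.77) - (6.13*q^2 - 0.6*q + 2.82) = -4.59*q^2 + 0.91*q - 1.05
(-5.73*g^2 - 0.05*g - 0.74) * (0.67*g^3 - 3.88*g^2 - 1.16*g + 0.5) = -3.8391*g^5 + 22.1989*g^4 + 6.345*g^3 + 0.0641999999999998*g^2 + 0.8334*g - 0.37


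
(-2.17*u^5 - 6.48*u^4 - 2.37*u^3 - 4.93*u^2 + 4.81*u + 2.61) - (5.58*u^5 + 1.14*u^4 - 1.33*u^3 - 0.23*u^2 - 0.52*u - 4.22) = -7.75*u^5 - 7.62*u^4 - 1.04*u^3 - 4.7*u^2 + 5.33*u + 6.83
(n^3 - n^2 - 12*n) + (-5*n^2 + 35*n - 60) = n^3 - 6*n^2 + 23*n - 60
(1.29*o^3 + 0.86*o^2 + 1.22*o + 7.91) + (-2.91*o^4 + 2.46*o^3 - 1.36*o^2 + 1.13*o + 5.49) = -2.91*o^4 + 3.75*o^3 - 0.5*o^2 + 2.35*o + 13.4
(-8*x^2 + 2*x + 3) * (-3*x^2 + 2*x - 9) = 24*x^4 - 22*x^3 + 67*x^2 - 12*x - 27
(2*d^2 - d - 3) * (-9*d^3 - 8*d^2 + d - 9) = -18*d^5 - 7*d^4 + 37*d^3 + 5*d^2 + 6*d + 27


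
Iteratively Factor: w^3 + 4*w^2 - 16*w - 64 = (w - 4)*(w^2 + 8*w + 16) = (w - 4)*(w + 4)*(w + 4)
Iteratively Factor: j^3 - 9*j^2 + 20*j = (j - 5)*(j^2 - 4*j) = (j - 5)*(j - 4)*(j)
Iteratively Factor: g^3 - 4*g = (g)*(g^2 - 4) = g*(g - 2)*(g + 2)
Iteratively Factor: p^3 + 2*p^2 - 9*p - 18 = (p + 2)*(p^2 - 9) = (p + 2)*(p + 3)*(p - 3)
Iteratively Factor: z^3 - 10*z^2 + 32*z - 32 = (z - 4)*(z^2 - 6*z + 8) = (z - 4)*(z - 2)*(z - 4)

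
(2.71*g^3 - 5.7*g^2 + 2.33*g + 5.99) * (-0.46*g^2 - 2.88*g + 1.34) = -1.2466*g^5 - 5.1828*g^4 + 18.9756*g^3 - 17.1038*g^2 - 14.129*g + 8.0266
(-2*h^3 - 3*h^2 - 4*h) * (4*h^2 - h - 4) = -8*h^5 - 10*h^4 - 5*h^3 + 16*h^2 + 16*h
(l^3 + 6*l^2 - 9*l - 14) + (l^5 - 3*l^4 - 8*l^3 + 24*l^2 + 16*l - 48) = l^5 - 3*l^4 - 7*l^3 + 30*l^2 + 7*l - 62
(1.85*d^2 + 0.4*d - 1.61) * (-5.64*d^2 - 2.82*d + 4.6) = -10.434*d^4 - 7.473*d^3 + 16.4624*d^2 + 6.3802*d - 7.406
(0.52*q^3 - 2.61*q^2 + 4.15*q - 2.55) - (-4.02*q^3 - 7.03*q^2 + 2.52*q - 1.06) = 4.54*q^3 + 4.42*q^2 + 1.63*q - 1.49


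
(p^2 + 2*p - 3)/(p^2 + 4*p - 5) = (p + 3)/(p + 5)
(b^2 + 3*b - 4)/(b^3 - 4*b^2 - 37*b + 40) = (b + 4)/(b^2 - 3*b - 40)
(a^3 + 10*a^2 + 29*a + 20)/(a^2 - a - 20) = (a^2 + 6*a + 5)/(a - 5)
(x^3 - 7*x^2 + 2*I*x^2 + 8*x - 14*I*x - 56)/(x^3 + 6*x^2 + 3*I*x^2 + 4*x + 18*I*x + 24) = (x^2 - x*(7 + 2*I) + 14*I)/(x^2 + x*(6 - I) - 6*I)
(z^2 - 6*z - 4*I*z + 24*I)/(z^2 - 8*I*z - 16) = (z - 6)/(z - 4*I)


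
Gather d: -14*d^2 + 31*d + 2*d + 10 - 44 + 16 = -14*d^2 + 33*d - 18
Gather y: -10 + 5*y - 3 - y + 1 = 4*y - 12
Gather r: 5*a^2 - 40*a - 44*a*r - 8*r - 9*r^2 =5*a^2 - 40*a - 9*r^2 + r*(-44*a - 8)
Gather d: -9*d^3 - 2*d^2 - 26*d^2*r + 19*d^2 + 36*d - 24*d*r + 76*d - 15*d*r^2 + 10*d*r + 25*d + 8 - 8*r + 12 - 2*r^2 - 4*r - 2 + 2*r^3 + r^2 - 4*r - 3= -9*d^3 + d^2*(17 - 26*r) + d*(-15*r^2 - 14*r + 137) + 2*r^3 - r^2 - 16*r + 15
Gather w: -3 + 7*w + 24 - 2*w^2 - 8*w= -2*w^2 - w + 21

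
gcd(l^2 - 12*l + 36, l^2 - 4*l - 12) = l - 6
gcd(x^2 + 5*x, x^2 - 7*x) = x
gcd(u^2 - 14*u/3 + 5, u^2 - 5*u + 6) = u - 3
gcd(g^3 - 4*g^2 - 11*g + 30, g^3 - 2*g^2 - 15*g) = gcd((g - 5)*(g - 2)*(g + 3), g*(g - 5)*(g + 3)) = g^2 - 2*g - 15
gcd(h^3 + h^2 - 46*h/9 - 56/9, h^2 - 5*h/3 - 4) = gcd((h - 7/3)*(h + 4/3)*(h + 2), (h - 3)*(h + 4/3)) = h + 4/3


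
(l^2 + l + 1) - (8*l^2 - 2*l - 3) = -7*l^2 + 3*l + 4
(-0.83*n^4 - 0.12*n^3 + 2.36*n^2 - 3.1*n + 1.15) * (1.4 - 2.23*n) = 1.8509*n^5 - 0.8944*n^4 - 5.4308*n^3 + 10.217*n^2 - 6.9045*n + 1.61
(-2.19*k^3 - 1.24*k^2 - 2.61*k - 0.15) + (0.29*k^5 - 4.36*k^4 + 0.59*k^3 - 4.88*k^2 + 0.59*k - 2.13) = 0.29*k^5 - 4.36*k^4 - 1.6*k^3 - 6.12*k^2 - 2.02*k - 2.28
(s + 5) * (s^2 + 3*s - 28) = s^3 + 8*s^2 - 13*s - 140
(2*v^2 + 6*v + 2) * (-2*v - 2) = -4*v^3 - 16*v^2 - 16*v - 4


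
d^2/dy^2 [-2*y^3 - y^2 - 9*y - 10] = -12*y - 2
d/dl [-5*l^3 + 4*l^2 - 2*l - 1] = -15*l^2 + 8*l - 2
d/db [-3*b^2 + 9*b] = 9 - 6*b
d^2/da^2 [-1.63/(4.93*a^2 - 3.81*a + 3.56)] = (79.233974*a^2 - 61.233558*a - 1.63*(9.86*a - 3.81)*(19.72*a - 7.62) + 57.215608)/(4.93*a^2 - 3.81*a + 3.56)^3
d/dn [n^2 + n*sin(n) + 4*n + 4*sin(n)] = n*cos(n) + 2*n + sin(n) + 4*cos(n) + 4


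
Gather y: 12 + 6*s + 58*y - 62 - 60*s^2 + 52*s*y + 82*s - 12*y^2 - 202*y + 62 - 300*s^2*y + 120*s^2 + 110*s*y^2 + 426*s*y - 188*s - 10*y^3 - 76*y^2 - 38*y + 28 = 60*s^2 - 100*s - 10*y^3 + y^2*(110*s - 88) + y*(-300*s^2 + 478*s - 182) + 40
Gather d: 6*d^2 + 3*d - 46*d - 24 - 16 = 6*d^2 - 43*d - 40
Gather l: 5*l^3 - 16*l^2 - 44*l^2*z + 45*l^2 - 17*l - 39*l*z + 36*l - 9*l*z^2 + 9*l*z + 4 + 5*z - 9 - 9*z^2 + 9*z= 5*l^3 + l^2*(29 - 44*z) + l*(-9*z^2 - 30*z + 19) - 9*z^2 + 14*z - 5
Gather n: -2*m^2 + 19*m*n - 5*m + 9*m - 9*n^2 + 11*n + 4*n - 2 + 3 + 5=-2*m^2 + 4*m - 9*n^2 + n*(19*m + 15) + 6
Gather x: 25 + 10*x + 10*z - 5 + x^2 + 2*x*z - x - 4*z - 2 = x^2 + x*(2*z + 9) + 6*z + 18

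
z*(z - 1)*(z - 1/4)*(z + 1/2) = z^4 - 3*z^3/4 - 3*z^2/8 + z/8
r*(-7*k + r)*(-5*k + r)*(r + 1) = 35*k^2*r^2 + 35*k^2*r - 12*k*r^3 - 12*k*r^2 + r^4 + r^3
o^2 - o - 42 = (o - 7)*(o + 6)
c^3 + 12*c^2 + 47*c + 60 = (c + 3)*(c + 4)*(c + 5)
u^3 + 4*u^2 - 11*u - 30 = (u - 3)*(u + 2)*(u + 5)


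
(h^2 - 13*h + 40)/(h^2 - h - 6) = (-h^2 + 13*h - 40)/(-h^2 + h + 6)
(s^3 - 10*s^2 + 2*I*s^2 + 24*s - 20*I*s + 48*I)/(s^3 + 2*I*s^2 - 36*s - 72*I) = (s - 4)/(s + 6)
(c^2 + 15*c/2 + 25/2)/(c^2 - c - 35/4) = 2*(c + 5)/(2*c - 7)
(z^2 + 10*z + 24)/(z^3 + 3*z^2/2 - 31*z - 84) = 2*(z + 6)/(2*z^2 - 5*z - 42)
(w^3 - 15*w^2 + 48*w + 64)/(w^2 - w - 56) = (w^2 - 7*w - 8)/(w + 7)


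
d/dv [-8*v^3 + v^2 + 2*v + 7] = -24*v^2 + 2*v + 2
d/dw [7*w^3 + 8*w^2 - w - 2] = 21*w^2 + 16*w - 1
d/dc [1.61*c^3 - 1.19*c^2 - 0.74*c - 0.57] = 4.83*c^2 - 2.38*c - 0.74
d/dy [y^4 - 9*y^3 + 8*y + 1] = 4*y^3 - 27*y^2 + 8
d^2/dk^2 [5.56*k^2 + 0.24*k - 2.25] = 11.1200000000000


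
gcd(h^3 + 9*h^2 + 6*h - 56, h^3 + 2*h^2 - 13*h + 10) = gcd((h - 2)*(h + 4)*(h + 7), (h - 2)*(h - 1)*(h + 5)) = h - 2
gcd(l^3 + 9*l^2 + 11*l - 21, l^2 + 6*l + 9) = l + 3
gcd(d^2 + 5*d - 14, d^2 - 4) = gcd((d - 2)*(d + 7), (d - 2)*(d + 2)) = d - 2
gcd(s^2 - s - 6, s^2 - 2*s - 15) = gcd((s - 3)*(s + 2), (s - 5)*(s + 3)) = 1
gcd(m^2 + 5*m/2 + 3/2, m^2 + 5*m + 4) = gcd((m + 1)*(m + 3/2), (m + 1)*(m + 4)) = m + 1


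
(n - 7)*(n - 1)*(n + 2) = n^3 - 6*n^2 - 9*n + 14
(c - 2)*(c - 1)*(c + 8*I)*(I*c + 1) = I*c^4 - 7*c^3 - 3*I*c^3 + 21*c^2 + 10*I*c^2 - 14*c - 24*I*c + 16*I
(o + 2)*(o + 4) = o^2 + 6*o + 8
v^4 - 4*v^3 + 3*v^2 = v^2*(v - 3)*(v - 1)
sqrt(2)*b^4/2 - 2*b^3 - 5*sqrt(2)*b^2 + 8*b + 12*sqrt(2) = (b - 2)*(b - 3*sqrt(2))*(b + sqrt(2))*(sqrt(2)*b/2 + sqrt(2))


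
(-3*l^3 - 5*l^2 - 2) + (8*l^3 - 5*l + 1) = 5*l^3 - 5*l^2 - 5*l - 1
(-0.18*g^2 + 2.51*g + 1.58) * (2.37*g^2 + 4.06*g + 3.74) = -0.4266*g^4 + 5.2179*g^3 + 13.262*g^2 + 15.8022*g + 5.9092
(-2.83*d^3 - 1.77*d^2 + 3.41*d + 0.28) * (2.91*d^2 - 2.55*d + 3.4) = -8.2353*d^5 + 2.0658*d^4 + 4.8146*d^3 - 13.8987*d^2 + 10.88*d + 0.952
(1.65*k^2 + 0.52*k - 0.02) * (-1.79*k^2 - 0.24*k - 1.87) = -2.9535*k^4 - 1.3268*k^3 - 3.1745*k^2 - 0.9676*k + 0.0374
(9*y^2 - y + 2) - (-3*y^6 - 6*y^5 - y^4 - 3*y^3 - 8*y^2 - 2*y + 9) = 3*y^6 + 6*y^5 + y^4 + 3*y^3 + 17*y^2 + y - 7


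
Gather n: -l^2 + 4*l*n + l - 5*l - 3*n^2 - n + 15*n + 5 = -l^2 - 4*l - 3*n^2 + n*(4*l + 14) + 5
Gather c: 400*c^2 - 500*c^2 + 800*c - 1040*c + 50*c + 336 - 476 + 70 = -100*c^2 - 190*c - 70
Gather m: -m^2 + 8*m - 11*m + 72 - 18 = -m^2 - 3*m + 54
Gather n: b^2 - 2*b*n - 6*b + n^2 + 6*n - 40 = b^2 - 6*b + n^2 + n*(6 - 2*b) - 40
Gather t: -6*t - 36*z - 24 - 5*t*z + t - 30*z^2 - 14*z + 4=t*(-5*z - 5) - 30*z^2 - 50*z - 20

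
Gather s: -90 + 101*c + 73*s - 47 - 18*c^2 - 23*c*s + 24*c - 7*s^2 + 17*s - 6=-18*c^2 + 125*c - 7*s^2 + s*(90 - 23*c) - 143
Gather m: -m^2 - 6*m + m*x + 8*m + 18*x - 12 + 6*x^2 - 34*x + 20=-m^2 + m*(x + 2) + 6*x^2 - 16*x + 8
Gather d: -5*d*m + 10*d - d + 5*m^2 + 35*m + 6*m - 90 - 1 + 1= d*(9 - 5*m) + 5*m^2 + 41*m - 90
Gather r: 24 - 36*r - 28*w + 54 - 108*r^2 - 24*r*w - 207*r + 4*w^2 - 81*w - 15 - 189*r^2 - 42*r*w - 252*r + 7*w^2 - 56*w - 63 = -297*r^2 + r*(-66*w - 495) + 11*w^2 - 165*w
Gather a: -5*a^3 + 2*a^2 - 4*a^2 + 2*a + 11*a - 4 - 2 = -5*a^3 - 2*a^2 + 13*a - 6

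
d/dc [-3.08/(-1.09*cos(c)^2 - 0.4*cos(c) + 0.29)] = (6.7144*cos(c) + 1.232)*sin(c)/(1.09*cos(c)^2 + 0.4*cos(c) - 0.29)^2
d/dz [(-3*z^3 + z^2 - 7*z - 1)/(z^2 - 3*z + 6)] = (-3*z^4 + 18*z^3 - 50*z^2 + 14*z - 45)/(z^4 - 6*z^3 + 21*z^2 - 36*z + 36)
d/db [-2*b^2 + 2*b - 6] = 2 - 4*b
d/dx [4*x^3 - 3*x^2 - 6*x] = 12*x^2 - 6*x - 6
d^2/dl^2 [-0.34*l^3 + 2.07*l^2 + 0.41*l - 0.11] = 4.14 - 2.04*l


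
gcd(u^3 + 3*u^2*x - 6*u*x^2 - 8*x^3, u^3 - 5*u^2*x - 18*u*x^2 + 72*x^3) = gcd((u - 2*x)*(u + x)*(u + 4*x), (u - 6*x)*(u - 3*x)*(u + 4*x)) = u + 4*x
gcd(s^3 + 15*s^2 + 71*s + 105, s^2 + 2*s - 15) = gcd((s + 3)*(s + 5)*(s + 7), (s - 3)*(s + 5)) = s + 5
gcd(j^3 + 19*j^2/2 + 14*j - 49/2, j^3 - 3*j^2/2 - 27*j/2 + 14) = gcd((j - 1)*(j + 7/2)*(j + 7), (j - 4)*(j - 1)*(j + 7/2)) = j^2 + 5*j/2 - 7/2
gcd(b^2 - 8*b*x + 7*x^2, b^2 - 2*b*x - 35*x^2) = -b + 7*x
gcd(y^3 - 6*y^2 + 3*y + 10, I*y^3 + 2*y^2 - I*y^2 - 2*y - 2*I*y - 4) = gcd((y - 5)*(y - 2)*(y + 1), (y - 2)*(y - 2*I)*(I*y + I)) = y^2 - y - 2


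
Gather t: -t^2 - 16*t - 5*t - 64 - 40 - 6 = -t^2 - 21*t - 110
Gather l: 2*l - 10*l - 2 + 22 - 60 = -8*l - 40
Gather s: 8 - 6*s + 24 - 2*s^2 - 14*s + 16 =-2*s^2 - 20*s + 48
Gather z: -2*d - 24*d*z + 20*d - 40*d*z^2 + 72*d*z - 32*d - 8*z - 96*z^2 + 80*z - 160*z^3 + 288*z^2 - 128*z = -14*d - 160*z^3 + z^2*(192 - 40*d) + z*(48*d - 56)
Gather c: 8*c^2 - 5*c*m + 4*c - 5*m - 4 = 8*c^2 + c*(4 - 5*m) - 5*m - 4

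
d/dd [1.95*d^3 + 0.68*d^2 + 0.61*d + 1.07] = 5.85*d^2 + 1.36*d + 0.61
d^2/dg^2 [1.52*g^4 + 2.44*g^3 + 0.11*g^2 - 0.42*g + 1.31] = 18.24*g^2 + 14.64*g + 0.22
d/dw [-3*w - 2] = -3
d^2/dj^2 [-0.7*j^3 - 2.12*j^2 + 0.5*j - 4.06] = -4.2*j - 4.24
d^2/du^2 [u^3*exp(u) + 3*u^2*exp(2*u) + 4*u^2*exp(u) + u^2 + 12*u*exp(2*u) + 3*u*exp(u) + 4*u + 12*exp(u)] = u^3*exp(u) + 12*u^2*exp(2*u) + 10*u^2*exp(u) + 72*u*exp(2*u) + 25*u*exp(u) + 54*exp(2*u) + 26*exp(u) + 2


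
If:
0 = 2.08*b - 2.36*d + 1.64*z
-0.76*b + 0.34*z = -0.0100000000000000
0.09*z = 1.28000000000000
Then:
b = 6.38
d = 15.50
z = 14.22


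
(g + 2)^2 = g^2 + 4*g + 4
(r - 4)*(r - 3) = r^2 - 7*r + 12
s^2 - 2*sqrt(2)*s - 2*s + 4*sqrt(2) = (s - 2)*(s - 2*sqrt(2))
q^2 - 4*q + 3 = (q - 3)*(q - 1)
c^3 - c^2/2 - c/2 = c*(c - 1)*(c + 1/2)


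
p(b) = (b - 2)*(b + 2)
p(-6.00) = 32.00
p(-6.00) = 32.00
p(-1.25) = -2.44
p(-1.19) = -2.58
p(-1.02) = -2.96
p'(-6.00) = -12.00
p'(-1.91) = -3.82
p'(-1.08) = -2.16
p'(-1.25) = -2.50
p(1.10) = -2.79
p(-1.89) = -0.43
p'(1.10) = 2.20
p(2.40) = 1.76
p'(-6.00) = -12.00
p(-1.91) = -0.35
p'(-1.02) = -2.04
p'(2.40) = 4.80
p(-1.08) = -2.83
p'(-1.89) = -3.78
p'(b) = 2*b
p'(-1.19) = -2.38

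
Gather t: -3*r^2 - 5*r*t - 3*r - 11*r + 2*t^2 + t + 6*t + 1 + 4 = -3*r^2 - 14*r + 2*t^2 + t*(7 - 5*r) + 5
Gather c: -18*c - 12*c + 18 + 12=30 - 30*c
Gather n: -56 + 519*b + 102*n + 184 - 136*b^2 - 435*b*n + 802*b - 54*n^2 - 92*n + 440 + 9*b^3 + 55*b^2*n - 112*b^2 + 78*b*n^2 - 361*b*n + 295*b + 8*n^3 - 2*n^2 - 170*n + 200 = 9*b^3 - 248*b^2 + 1616*b + 8*n^3 + n^2*(78*b - 56) + n*(55*b^2 - 796*b - 160) + 768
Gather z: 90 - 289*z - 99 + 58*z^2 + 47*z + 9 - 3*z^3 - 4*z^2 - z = -3*z^3 + 54*z^2 - 243*z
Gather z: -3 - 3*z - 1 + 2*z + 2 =-z - 2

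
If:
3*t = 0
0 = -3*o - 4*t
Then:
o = 0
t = 0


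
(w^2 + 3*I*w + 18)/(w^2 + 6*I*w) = (w - 3*I)/w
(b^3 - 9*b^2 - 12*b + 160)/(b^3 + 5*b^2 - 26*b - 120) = (b - 8)/(b + 6)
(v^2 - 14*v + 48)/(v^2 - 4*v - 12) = (v - 8)/(v + 2)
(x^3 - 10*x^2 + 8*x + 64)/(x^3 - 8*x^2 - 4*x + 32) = (x - 4)/(x - 2)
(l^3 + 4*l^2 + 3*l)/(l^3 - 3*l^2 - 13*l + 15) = l*(l + 1)/(l^2 - 6*l + 5)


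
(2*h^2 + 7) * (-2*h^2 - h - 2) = -4*h^4 - 2*h^3 - 18*h^2 - 7*h - 14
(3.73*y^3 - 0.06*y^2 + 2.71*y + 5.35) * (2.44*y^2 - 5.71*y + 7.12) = 9.1012*y^5 - 21.4447*y^4 + 33.5126*y^3 - 2.8473*y^2 - 11.2533*y + 38.092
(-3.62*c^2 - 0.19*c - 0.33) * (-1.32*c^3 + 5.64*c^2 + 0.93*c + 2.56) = 4.7784*c^5 - 20.166*c^4 - 4.0026*c^3 - 11.3051*c^2 - 0.7933*c - 0.8448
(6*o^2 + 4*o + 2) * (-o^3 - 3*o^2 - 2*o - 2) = -6*o^5 - 22*o^4 - 26*o^3 - 26*o^2 - 12*o - 4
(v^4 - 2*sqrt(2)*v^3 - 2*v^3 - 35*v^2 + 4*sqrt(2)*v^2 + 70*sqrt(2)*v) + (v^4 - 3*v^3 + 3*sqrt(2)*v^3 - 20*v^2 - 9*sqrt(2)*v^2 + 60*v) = 2*v^4 - 5*v^3 + sqrt(2)*v^3 - 55*v^2 - 5*sqrt(2)*v^2 + 60*v + 70*sqrt(2)*v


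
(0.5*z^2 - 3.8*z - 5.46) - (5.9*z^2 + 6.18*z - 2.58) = -5.4*z^2 - 9.98*z - 2.88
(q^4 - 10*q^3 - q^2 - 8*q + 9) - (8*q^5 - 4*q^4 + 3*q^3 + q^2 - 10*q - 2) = -8*q^5 + 5*q^4 - 13*q^3 - 2*q^2 + 2*q + 11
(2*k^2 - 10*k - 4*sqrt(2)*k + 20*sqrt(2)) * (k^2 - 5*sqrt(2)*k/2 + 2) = 2*k^4 - 9*sqrt(2)*k^3 - 10*k^3 + 24*k^2 + 45*sqrt(2)*k^2 - 120*k - 8*sqrt(2)*k + 40*sqrt(2)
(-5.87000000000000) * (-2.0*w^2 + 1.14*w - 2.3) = 11.74*w^2 - 6.6918*w + 13.501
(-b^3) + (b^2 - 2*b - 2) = -b^3 + b^2 - 2*b - 2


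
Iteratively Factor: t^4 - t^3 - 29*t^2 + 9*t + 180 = (t - 3)*(t^3 + 2*t^2 - 23*t - 60) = (t - 3)*(t + 3)*(t^2 - t - 20) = (t - 5)*(t - 3)*(t + 3)*(t + 4)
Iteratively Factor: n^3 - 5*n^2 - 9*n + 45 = (n - 3)*(n^2 - 2*n - 15) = (n - 5)*(n - 3)*(n + 3)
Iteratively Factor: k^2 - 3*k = (k - 3)*(k)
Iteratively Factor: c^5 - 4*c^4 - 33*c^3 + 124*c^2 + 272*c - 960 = (c + 4)*(c^4 - 8*c^3 - c^2 + 128*c - 240) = (c - 3)*(c + 4)*(c^3 - 5*c^2 - 16*c + 80) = (c - 3)*(c + 4)^2*(c^2 - 9*c + 20) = (c - 5)*(c - 3)*(c + 4)^2*(c - 4)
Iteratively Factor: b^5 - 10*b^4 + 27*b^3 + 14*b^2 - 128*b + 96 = (b - 3)*(b^4 - 7*b^3 + 6*b^2 + 32*b - 32) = (b - 3)*(b - 1)*(b^3 - 6*b^2 + 32) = (b - 4)*(b - 3)*(b - 1)*(b^2 - 2*b - 8) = (b - 4)^2*(b - 3)*(b - 1)*(b + 2)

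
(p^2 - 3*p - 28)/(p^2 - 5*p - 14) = (p + 4)/(p + 2)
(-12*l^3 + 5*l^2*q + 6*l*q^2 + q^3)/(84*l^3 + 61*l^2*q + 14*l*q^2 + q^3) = (-l + q)/(7*l + q)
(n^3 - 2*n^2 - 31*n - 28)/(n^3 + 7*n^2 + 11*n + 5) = (n^2 - 3*n - 28)/(n^2 + 6*n + 5)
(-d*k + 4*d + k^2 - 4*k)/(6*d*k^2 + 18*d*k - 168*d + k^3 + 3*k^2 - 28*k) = (-d + k)/(6*d*k + 42*d + k^2 + 7*k)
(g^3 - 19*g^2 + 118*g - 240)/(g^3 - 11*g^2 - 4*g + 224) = (g^2 - 11*g + 30)/(g^2 - 3*g - 28)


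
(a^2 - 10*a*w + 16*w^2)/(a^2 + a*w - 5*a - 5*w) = (a^2 - 10*a*w + 16*w^2)/(a^2 + a*w - 5*a - 5*w)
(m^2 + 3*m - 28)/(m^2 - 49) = (m - 4)/(m - 7)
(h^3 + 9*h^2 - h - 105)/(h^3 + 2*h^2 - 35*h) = (h^2 + 2*h - 15)/(h*(h - 5))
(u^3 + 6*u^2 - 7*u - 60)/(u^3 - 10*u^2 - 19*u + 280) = (u^2 + u - 12)/(u^2 - 15*u + 56)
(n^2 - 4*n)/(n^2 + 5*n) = (n - 4)/(n + 5)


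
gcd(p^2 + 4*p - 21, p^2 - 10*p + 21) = p - 3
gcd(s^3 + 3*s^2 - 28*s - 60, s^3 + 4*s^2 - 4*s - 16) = s + 2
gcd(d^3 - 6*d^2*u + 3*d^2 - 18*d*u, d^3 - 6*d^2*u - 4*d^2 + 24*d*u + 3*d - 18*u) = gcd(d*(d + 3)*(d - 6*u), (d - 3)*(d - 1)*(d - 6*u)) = -d + 6*u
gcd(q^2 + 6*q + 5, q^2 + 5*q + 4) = q + 1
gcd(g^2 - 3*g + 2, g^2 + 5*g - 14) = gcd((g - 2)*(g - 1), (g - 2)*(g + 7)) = g - 2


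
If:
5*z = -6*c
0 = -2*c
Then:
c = 0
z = 0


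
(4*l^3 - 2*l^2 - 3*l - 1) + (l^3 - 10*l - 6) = 5*l^3 - 2*l^2 - 13*l - 7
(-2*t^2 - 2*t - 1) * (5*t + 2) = -10*t^3 - 14*t^2 - 9*t - 2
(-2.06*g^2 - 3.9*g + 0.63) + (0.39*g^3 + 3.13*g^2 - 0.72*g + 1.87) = 0.39*g^3 + 1.07*g^2 - 4.62*g + 2.5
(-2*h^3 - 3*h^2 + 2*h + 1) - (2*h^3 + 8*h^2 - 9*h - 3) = -4*h^3 - 11*h^2 + 11*h + 4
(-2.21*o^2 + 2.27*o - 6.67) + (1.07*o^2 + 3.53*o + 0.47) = -1.14*o^2 + 5.8*o - 6.2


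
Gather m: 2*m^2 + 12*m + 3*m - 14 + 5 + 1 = 2*m^2 + 15*m - 8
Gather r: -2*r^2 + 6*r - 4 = -2*r^2 + 6*r - 4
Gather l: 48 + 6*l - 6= 6*l + 42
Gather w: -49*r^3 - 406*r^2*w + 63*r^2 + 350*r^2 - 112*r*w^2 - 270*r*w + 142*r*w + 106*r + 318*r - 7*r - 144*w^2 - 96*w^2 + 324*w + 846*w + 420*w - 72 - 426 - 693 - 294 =-49*r^3 + 413*r^2 + 417*r + w^2*(-112*r - 240) + w*(-406*r^2 - 128*r + 1590) - 1485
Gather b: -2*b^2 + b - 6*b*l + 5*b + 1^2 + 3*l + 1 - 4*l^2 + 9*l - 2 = -2*b^2 + b*(6 - 6*l) - 4*l^2 + 12*l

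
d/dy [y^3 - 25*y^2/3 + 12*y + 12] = 3*y^2 - 50*y/3 + 12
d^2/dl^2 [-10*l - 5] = 0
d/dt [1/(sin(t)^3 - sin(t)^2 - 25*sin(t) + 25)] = (-3*sin(t)^2 + 2*sin(t) + 25)*cos(t)/(sin(t)^3 - sin(t)^2 - 25*sin(t) + 25)^2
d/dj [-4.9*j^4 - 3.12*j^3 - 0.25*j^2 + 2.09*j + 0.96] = -19.6*j^3 - 9.36*j^2 - 0.5*j + 2.09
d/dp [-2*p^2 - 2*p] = -4*p - 2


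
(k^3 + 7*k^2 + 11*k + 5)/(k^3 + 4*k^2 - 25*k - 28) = (k^2 + 6*k + 5)/(k^2 + 3*k - 28)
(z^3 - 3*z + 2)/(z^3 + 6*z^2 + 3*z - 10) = (z - 1)/(z + 5)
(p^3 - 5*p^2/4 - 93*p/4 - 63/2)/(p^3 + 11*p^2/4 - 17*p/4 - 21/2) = (p - 6)/(p - 2)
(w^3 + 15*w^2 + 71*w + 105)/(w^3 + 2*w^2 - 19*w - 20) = (w^2 + 10*w + 21)/(w^2 - 3*w - 4)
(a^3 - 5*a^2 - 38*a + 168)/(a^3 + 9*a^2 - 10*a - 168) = (a - 7)/(a + 7)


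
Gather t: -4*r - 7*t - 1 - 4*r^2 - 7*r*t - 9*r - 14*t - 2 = -4*r^2 - 13*r + t*(-7*r - 21) - 3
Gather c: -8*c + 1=1 - 8*c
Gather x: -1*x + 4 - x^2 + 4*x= -x^2 + 3*x + 4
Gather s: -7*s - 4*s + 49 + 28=77 - 11*s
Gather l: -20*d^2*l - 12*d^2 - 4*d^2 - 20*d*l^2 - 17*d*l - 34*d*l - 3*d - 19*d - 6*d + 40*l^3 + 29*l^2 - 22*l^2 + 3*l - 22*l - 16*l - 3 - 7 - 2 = -16*d^2 - 28*d + 40*l^3 + l^2*(7 - 20*d) + l*(-20*d^2 - 51*d - 35) - 12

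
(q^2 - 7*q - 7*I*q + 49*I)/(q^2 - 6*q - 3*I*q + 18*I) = (q^2 - 7*q - 7*I*q + 49*I)/(q^2 - 6*q - 3*I*q + 18*I)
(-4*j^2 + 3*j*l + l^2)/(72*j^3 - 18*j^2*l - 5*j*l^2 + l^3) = (-j + l)/(18*j^2 - 9*j*l + l^2)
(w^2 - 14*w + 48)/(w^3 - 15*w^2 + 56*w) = (w - 6)/(w*(w - 7))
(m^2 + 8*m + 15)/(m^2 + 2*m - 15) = (m + 3)/(m - 3)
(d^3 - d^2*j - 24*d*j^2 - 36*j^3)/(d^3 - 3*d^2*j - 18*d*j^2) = (d + 2*j)/d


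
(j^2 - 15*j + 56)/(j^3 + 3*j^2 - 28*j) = (j^2 - 15*j + 56)/(j*(j^2 + 3*j - 28))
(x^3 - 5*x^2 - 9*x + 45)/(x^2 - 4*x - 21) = (x^2 - 8*x + 15)/(x - 7)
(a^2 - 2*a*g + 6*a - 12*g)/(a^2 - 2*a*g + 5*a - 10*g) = (a + 6)/(a + 5)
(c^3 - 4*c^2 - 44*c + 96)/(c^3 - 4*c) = (c^2 - 2*c - 48)/(c*(c + 2))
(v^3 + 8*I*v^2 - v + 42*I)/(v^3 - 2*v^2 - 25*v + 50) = (v^3 + 8*I*v^2 - v + 42*I)/(v^3 - 2*v^2 - 25*v + 50)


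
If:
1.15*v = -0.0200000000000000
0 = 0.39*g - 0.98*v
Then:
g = -0.04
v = -0.02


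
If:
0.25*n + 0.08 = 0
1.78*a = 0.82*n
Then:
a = -0.15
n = -0.32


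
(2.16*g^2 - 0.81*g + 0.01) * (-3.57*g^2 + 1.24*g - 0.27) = -7.7112*g^4 + 5.5701*g^3 - 1.6233*g^2 + 0.2311*g - 0.0027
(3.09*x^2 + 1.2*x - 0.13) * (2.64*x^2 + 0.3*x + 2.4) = 8.1576*x^4 + 4.095*x^3 + 7.4328*x^2 + 2.841*x - 0.312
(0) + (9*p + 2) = 9*p + 2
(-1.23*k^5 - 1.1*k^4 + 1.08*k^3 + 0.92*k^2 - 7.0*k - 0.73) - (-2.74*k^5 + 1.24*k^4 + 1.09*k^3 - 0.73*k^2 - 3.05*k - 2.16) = 1.51*k^5 - 2.34*k^4 - 0.01*k^3 + 1.65*k^2 - 3.95*k + 1.43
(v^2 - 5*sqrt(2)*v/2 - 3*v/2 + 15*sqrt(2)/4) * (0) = 0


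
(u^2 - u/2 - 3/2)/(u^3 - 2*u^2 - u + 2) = (u - 3/2)/(u^2 - 3*u + 2)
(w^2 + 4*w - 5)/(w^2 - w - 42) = (-w^2 - 4*w + 5)/(-w^2 + w + 42)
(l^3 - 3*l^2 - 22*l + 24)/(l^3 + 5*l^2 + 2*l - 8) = (l - 6)/(l + 2)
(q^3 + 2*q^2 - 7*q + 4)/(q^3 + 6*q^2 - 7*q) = (q^2 + 3*q - 4)/(q*(q + 7))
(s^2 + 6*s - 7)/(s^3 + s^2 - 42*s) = (s - 1)/(s*(s - 6))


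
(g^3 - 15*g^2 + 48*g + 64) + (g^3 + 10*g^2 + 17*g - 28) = 2*g^3 - 5*g^2 + 65*g + 36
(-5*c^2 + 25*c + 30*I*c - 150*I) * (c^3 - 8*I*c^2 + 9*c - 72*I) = -5*c^5 + 25*c^4 + 70*I*c^4 + 195*c^3 - 350*I*c^3 - 975*c^2 + 630*I*c^2 + 2160*c - 3150*I*c - 10800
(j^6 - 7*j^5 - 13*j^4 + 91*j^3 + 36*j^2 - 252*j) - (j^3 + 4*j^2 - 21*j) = j^6 - 7*j^5 - 13*j^4 + 90*j^3 + 32*j^2 - 231*j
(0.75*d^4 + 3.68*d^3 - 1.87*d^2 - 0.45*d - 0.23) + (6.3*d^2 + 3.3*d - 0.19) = 0.75*d^4 + 3.68*d^3 + 4.43*d^2 + 2.85*d - 0.42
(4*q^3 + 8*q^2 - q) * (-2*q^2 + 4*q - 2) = -8*q^5 + 26*q^3 - 20*q^2 + 2*q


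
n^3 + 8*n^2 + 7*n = n*(n + 1)*(n + 7)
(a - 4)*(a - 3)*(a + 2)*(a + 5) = a^4 - 27*a^2 + 14*a + 120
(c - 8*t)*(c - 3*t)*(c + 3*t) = c^3 - 8*c^2*t - 9*c*t^2 + 72*t^3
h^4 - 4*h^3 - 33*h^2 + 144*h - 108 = (h - 6)*(h - 3)*(h - 1)*(h + 6)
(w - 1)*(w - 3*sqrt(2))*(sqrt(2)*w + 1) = sqrt(2)*w^3 - 5*w^2 - sqrt(2)*w^2 - 3*sqrt(2)*w + 5*w + 3*sqrt(2)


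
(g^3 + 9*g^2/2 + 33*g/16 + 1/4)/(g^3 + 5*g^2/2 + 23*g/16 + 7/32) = 2*(4*g^2 + 17*g + 4)/(8*g^2 + 18*g + 7)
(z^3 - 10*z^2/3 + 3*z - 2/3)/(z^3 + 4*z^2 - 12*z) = (3*z^2 - 4*z + 1)/(3*z*(z + 6))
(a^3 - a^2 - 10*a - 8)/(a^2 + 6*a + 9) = (a^3 - a^2 - 10*a - 8)/(a^2 + 6*a + 9)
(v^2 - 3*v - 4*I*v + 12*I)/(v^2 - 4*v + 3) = (v - 4*I)/(v - 1)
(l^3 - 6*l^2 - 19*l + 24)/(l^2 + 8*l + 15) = (l^2 - 9*l + 8)/(l + 5)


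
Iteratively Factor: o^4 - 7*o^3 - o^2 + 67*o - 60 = (o + 3)*(o^3 - 10*o^2 + 29*o - 20) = (o - 5)*(o + 3)*(o^2 - 5*o + 4) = (o - 5)*(o - 1)*(o + 3)*(o - 4)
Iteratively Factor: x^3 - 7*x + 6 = (x + 3)*(x^2 - 3*x + 2) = (x - 1)*(x + 3)*(x - 2)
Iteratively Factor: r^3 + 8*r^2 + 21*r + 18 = (r + 3)*(r^2 + 5*r + 6) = (r + 3)^2*(r + 2)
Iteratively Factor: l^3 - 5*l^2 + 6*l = (l - 3)*(l^2 - 2*l) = l*(l - 3)*(l - 2)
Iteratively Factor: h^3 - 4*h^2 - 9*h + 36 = (h - 4)*(h^2 - 9) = (h - 4)*(h - 3)*(h + 3)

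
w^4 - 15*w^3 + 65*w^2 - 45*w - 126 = (w - 7)*(w - 6)*(w - 3)*(w + 1)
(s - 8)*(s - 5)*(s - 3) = s^3 - 16*s^2 + 79*s - 120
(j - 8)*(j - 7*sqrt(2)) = j^2 - 7*sqrt(2)*j - 8*j + 56*sqrt(2)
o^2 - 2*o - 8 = (o - 4)*(o + 2)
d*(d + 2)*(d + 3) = d^3 + 5*d^2 + 6*d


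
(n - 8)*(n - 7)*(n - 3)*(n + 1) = n^4 - 17*n^3 + 83*n^2 - 67*n - 168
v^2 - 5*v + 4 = (v - 4)*(v - 1)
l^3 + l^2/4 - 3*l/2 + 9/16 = (l - 3/4)*(l - 1/2)*(l + 3/2)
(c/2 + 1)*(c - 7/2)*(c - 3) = c^3/2 - 9*c^2/4 - 5*c/4 + 21/2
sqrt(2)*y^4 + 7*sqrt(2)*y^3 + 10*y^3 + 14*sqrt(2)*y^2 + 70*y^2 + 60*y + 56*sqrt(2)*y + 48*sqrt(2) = (y + 6)*(y + sqrt(2))*(y + 4*sqrt(2))*(sqrt(2)*y + sqrt(2))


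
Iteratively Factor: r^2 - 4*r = (r - 4)*(r)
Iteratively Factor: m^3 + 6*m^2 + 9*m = (m + 3)*(m^2 + 3*m) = (m + 3)^2*(m)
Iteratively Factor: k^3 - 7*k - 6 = (k + 1)*(k^2 - k - 6) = (k + 1)*(k + 2)*(k - 3)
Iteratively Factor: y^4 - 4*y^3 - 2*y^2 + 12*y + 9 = (y + 1)*(y^3 - 5*y^2 + 3*y + 9) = (y + 1)^2*(y^2 - 6*y + 9) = (y - 3)*(y + 1)^2*(y - 3)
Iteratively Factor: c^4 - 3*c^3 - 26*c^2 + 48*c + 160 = (c - 5)*(c^3 + 2*c^2 - 16*c - 32) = (c - 5)*(c + 2)*(c^2 - 16) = (c - 5)*(c + 2)*(c + 4)*(c - 4)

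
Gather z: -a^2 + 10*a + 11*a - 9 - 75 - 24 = -a^2 + 21*a - 108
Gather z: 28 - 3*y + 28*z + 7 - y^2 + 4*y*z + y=-y^2 - 2*y + z*(4*y + 28) + 35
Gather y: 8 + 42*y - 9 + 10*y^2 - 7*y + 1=10*y^2 + 35*y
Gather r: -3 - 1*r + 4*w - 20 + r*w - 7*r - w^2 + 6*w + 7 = r*(w - 8) - w^2 + 10*w - 16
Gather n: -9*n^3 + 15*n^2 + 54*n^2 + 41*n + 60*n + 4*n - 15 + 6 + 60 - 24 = -9*n^3 + 69*n^2 + 105*n + 27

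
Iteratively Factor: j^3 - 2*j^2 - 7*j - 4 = (j + 1)*(j^2 - 3*j - 4) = (j + 1)^2*(j - 4)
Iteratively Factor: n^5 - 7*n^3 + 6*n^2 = (n)*(n^4 - 7*n^2 + 6*n) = n*(n - 2)*(n^3 + 2*n^2 - 3*n) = n*(n - 2)*(n + 3)*(n^2 - n) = n*(n - 2)*(n - 1)*(n + 3)*(n)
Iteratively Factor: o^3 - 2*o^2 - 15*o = (o - 5)*(o^2 + 3*o) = o*(o - 5)*(o + 3)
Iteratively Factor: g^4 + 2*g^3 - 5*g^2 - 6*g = (g - 2)*(g^3 + 4*g^2 + 3*g) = (g - 2)*(g + 1)*(g^2 + 3*g) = (g - 2)*(g + 1)*(g + 3)*(g)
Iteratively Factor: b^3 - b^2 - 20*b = (b)*(b^2 - b - 20) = b*(b - 5)*(b + 4)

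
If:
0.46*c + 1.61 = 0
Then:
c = -3.50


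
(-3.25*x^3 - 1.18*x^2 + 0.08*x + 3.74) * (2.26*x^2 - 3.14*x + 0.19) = -7.345*x^5 + 7.5382*x^4 + 3.2685*x^3 + 7.977*x^2 - 11.7284*x + 0.7106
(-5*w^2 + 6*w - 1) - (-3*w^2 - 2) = -2*w^2 + 6*w + 1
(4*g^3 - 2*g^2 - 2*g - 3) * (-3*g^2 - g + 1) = -12*g^5 + 2*g^4 + 12*g^3 + 9*g^2 + g - 3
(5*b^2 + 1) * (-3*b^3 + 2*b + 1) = -15*b^5 + 7*b^3 + 5*b^2 + 2*b + 1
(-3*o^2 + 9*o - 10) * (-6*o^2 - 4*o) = 18*o^4 - 42*o^3 + 24*o^2 + 40*o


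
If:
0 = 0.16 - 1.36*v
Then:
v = 0.12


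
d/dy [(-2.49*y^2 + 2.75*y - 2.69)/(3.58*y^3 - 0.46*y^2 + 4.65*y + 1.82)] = (8.9142*y^4 - 19.69*y^3 + 18.5771*y^2 - 11.5384*y + 17.5135)/(12.8164*y^6 - 3.2936*y^5 + 33.5056*y^4 + 8.7532*y^3 + 19.9481*y^2 + 16.926*y + 3.3124)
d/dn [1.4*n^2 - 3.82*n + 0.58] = 2.8*n - 3.82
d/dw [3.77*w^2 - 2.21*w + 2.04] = 7.54*w - 2.21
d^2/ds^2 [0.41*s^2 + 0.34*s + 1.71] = 0.820000000000000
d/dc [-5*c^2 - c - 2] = -10*c - 1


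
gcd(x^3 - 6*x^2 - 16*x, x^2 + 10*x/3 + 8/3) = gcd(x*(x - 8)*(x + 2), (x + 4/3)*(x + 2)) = x + 2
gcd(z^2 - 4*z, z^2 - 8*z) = z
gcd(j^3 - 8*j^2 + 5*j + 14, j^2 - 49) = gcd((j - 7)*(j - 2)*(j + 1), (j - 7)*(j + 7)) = j - 7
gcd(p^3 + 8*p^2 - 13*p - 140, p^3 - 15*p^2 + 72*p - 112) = p - 4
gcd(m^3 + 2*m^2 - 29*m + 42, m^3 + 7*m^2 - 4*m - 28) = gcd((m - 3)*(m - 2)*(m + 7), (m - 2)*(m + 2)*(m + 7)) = m^2 + 5*m - 14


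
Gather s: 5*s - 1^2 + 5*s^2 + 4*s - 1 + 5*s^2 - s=10*s^2 + 8*s - 2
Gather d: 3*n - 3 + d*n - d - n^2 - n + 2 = d*(n - 1) - n^2 + 2*n - 1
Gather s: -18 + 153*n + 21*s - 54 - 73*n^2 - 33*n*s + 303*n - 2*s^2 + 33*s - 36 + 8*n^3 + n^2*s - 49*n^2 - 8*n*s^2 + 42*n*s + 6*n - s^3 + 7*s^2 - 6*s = 8*n^3 - 122*n^2 + 462*n - s^3 + s^2*(5 - 8*n) + s*(n^2 + 9*n + 48) - 108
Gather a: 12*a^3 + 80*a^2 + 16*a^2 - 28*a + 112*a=12*a^3 + 96*a^2 + 84*a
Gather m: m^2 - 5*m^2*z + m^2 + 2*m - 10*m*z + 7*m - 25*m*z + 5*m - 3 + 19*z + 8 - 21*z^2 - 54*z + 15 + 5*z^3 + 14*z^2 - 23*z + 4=m^2*(2 - 5*z) + m*(14 - 35*z) + 5*z^3 - 7*z^2 - 58*z + 24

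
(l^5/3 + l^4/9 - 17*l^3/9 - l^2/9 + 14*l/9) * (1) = l^5/3 + l^4/9 - 17*l^3/9 - l^2/9 + 14*l/9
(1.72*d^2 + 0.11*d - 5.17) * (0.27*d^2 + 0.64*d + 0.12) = 0.4644*d^4 + 1.1305*d^3 - 1.1191*d^2 - 3.2956*d - 0.6204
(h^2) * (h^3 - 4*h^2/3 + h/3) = h^5 - 4*h^4/3 + h^3/3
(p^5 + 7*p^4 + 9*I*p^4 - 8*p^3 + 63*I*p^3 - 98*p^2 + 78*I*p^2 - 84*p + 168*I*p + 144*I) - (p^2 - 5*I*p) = p^5 + 7*p^4 + 9*I*p^4 - 8*p^3 + 63*I*p^3 - 99*p^2 + 78*I*p^2 - 84*p + 173*I*p + 144*I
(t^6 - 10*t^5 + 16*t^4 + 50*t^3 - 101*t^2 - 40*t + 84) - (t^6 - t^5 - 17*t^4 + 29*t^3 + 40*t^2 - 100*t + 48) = -9*t^5 + 33*t^4 + 21*t^3 - 141*t^2 + 60*t + 36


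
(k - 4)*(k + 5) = k^2 + k - 20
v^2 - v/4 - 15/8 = (v - 3/2)*(v + 5/4)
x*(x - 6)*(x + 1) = x^3 - 5*x^2 - 6*x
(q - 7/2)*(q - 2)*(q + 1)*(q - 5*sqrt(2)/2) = q^4 - 9*q^3/2 - 5*sqrt(2)*q^3/2 + 3*q^2/2 + 45*sqrt(2)*q^2/4 - 15*sqrt(2)*q/4 + 7*q - 35*sqrt(2)/2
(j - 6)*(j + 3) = j^2 - 3*j - 18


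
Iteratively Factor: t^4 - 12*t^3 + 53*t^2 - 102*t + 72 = (t - 2)*(t^3 - 10*t^2 + 33*t - 36) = (t - 4)*(t - 2)*(t^2 - 6*t + 9) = (t - 4)*(t - 3)*(t - 2)*(t - 3)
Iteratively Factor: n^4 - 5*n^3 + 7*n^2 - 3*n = (n)*(n^3 - 5*n^2 + 7*n - 3) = n*(n - 3)*(n^2 - 2*n + 1) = n*(n - 3)*(n - 1)*(n - 1)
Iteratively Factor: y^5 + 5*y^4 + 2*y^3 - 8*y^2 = (y + 2)*(y^4 + 3*y^3 - 4*y^2) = y*(y + 2)*(y^3 + 3*y^2 - 4*y) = y^2*(y + 2)*(y^2 + 3*y - 4) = y^2*(y + 2)*(y + 4)*(y - 1)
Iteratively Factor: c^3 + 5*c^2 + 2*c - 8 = (c - 1)*(c^2 + 6*c + 8) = (c - 1)*(c + 4)*(c + 2)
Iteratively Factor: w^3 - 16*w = (w + 4)*(w^2 - 4*w) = w*(w + 4)*(w - 4)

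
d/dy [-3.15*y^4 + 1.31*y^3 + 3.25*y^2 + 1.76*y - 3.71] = -12.6*y^3 + 3.93*y^2 + 6.5*y + 1.76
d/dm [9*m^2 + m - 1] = 18*m + 1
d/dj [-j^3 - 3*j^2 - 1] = 3*j*(-j - 2)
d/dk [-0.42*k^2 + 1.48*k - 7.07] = 1.48 - 0.84*k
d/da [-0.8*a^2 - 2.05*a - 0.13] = -1.6*a - 2.05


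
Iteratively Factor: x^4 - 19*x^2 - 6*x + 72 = (x - 2)*(x^3 + 2*x^2 - 15*x - 36) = (x - 4)*(x - 2)*(x^2 + 6*x + 9) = (x - 4)*(x - 2)*(x + 3)*(x + 3)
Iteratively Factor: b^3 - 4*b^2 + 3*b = (b - 1)*(b^2 - 3*b) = (b - 3)*(b - 1)*(b)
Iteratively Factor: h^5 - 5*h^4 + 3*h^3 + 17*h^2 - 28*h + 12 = (h + 2)*(h^4 - 7*h^3 + 17*h^2 - 17*h + 6) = (h - 1)*(h + 2)*(h^3 - 6*h^2 + 11*h - 6) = (h - 1)^2*(h + 2)*(h^2 - 5*h + 6) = (h - 3)*(h - 1)^2*(h + 2)*(h - 2)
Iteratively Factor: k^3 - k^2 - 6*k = (k)*(k^2 - k - 6) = k*(k - 3)*(k + 2)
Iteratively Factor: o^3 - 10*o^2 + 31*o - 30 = (o - 5)*(o^2 - 5*o + 6) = (o - 5)*(o - 2)*(o - 3)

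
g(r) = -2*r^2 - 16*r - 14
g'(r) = -4*r - 16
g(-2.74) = 14.82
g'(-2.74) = -5.04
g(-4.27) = 17.85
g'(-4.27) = 1.08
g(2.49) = -66.24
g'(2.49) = -25.96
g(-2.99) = 15.96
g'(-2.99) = -4.04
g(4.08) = -112.57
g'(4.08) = -32.32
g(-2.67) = 14.46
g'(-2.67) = -5.32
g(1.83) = -49.98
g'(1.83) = -23.32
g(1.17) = -35.46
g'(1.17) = -20.68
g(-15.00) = -224.00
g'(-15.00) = 44.00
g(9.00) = -320.00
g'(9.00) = -52.00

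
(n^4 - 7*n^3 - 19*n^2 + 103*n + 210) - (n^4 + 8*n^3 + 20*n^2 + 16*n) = -15*n^3 - 39*n^2 + 87*n + 210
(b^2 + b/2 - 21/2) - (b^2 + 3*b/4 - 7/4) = -b/4 - 35/4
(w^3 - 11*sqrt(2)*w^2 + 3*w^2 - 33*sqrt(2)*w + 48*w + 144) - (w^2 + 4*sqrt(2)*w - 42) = w^3 - 11*sqrt(2)*w^2 + 2*w^2 - 37*sqrt(2)*w + 48*w + 186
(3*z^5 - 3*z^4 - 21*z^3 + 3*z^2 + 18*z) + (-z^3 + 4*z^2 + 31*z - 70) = 3*z^5 - 3*z^4 - 22*z^3 + 7*z^2 + 49*z - 70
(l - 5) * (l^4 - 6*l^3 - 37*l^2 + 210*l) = l^5 - 11*l^4 - 7*l^3 + 395*l^2 - 1050*l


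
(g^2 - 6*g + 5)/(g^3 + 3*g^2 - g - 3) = (g - 5)/(g^2 + 4*g + 3)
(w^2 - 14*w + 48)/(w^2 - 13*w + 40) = (w - 6)/(w - 5)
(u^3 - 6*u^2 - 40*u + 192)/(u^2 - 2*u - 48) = u - 4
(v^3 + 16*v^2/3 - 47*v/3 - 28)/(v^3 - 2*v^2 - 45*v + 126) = (v + 4/3)/(v - 6)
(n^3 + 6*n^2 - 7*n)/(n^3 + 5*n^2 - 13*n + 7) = n/(n - 1)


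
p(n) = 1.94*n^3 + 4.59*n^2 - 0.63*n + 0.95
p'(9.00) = 553.41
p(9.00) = 1781.33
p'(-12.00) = 727.29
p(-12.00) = -2682.85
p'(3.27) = 91.62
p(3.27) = 115.80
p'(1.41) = 23.88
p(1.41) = 14.63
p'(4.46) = 156.08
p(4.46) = 261.55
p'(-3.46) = 37.28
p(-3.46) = -22.28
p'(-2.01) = 4.43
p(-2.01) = 5.01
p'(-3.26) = 31.30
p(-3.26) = -15.43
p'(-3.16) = 28.48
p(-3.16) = -12.44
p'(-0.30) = -2.86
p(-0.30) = 1.50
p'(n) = 5.82*n^2 + 9.18*n - 0.63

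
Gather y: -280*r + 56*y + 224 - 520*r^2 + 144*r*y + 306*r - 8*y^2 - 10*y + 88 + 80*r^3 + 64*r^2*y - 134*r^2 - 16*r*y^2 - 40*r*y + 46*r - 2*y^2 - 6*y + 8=80*r^3 - 654*r^2 + 72*r + y^2*(-16*r - 10) + y*(64*r^2 + 104*r + 40) + 320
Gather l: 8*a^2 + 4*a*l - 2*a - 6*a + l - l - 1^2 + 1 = 8*a^2 + 4*a*l - 8*a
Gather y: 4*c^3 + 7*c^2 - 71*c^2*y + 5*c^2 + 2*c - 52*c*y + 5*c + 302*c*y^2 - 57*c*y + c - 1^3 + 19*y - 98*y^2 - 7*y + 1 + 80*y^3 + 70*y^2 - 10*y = 4*c^3 + 12*c^2 + 8*c + 80*y^3 + y^2*(302*c - 28) + y*(-71*c^2 - 109*c + 2)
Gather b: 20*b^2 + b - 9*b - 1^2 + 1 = 20*b^2 - 8*b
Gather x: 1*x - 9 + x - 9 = 2*x - 18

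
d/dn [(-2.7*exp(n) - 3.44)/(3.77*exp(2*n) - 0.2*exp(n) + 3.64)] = (10.179*exp(2*n) + 25.9376*exp(n) - 10.516)*exp(n)/(14.2129*exp(4*n) - 1.508*exp(3*n) + 27.4856*exp(2*n) - 1.456*exp(n) + 13.2496)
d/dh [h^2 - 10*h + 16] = 2*h - 10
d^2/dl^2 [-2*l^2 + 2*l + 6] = -4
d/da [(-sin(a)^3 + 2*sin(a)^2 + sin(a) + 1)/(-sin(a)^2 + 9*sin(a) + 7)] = (sin(a)^4 - 18*sin(a)^3 - 2*sin(a)^2 + 30*sin(a) - 2)*cos(a)/(sin(a)^2 - 9*sin(a) - 7)^2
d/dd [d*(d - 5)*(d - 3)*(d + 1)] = 4*d^3 - 21*d^2 + 14*d + 15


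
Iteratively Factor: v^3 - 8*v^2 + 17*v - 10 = (v - 5)*(v^2 - 3*v + 2) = (v - 5)*(v - 2)*(v - 1)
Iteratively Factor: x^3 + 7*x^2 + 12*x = (x + 4)*(x^2 + 3*x) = (x + 3)*(x + 4)*(x)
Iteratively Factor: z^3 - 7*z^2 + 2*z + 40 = (z - 4)*(z^2 - 3*z - 10) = (z - 4)*(z + 2)*(z - 5)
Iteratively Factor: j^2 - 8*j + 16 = (j - 4)*(j - 4)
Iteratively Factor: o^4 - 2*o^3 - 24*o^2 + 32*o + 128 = (o - 4)*(o^3 + 2*o^2 - 16*o - 32) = (o - 4)^2*(o^2 + 6*o + 8) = (o - 4)^2*(o + 2)*(o + 4)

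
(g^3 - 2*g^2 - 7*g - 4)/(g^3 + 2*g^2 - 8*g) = (g^3 - 2*g^2 - 7*g - 4)/(g*(g^2 + 2*g - 8))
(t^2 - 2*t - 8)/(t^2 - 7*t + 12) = (t + 2)/(t - 3)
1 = 1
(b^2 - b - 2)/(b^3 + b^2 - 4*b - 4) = 1/(b + 2)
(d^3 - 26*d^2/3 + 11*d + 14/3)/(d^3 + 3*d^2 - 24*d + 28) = (3*d^2 - 20*d - 7)/(3*(d^2 + 5*d - 14))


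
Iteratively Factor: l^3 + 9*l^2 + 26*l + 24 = (l + 2)*(l^2 + 7*l + 12) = (l + 2)*(l + 3)*(l + 4)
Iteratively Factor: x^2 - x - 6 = (x + 2)*(x - 3)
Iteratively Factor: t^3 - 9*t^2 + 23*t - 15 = (t - 3)*(t^2 - 6*t + 5) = (t - 5)*(t - 3)*(t - 1)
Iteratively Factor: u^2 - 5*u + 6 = (u - 3)*(u - 2)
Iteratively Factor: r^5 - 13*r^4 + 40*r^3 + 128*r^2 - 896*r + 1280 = (r - 4)*(r^4 - 9*r^3 + 4*r^2 + 144*r - 320) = (r - 4)*(r + 4)*(r^3 - 13*r^2 + 56*r - 80) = (r - 4)^2*(r + 4)*(r^2 - 9*r + 20) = (r - 5)*(r - 4)^2*(r + 4)*(r - 4)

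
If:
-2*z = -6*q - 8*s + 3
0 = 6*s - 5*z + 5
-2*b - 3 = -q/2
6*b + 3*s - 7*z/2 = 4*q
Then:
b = -73/17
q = -190/17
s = 875/68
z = 559/34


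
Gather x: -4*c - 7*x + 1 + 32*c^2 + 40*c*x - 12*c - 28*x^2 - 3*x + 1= 32*c^2 - 16*c - 28*x^2 + x*(40*c - 10) + 2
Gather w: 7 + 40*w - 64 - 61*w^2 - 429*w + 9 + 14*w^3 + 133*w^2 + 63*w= 14*w^3 + 72*w^2 - 326*w - 48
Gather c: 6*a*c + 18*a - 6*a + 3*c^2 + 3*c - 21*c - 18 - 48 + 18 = 12*a + 3*c^2 + c*(6*a - 18) - 48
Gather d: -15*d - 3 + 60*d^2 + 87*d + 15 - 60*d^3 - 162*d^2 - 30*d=-60*d^3 - 102*d^2 + 42*d + 12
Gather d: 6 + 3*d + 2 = 3*d + 8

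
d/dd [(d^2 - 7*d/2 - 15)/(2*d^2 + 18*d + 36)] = (25*d^2 + 132*d + 144)/(4*(d^4 + 18*d^3 + 117*d^2 + 324*d + 324))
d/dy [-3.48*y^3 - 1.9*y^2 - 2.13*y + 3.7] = -10.44*y^2 - 3.8*y - 2.13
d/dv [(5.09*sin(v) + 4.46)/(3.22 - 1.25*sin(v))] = 21.9648*cos(v)/(1.25*sin(v) - 3.22)^2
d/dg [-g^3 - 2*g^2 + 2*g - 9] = -3*g^2 - 4*g + 2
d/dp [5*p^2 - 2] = 10*p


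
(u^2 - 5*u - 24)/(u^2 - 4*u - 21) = (u - 8)/(u - 7)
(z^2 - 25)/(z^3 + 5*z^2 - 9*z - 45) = (z - 5)/(z^2 - 9)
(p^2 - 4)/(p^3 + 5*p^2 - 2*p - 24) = (p + 2)/(p^2 + 7*p + 12)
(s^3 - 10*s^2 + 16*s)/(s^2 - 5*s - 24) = s*(s - 2)/(s + 3)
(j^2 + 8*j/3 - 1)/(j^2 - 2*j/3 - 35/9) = 3*(-3*j^2 - 8*j + 3)/(-9*j^2 + 6*j + 35)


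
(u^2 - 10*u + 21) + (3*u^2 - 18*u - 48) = 4*u^2 - 28*u - 27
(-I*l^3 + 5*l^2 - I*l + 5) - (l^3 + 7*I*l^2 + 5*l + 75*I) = -l^3 - I*l^3 + 5*l^2 - 7*I*l^2 - 5*l - I*l + 5 - 75*I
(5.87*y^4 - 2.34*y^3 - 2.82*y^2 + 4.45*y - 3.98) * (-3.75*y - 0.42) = -22.0125*y^5 + 6.3096*y^4 + 11.5578*y^3 - 15.5031*y^2 + 13.056*y + 1.6716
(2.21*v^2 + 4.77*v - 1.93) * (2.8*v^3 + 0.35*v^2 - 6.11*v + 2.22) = 6.188*v^5 + 14.1295*v^4 - 17.2376*v^3 - 24.914*v^2 + 22.3817*v - 4.2846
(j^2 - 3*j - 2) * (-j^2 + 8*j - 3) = -j^4 + 11*j^3 - 25*j^2 - 7*j + 6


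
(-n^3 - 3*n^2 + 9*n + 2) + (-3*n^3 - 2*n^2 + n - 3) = -4*n^3 - 5*n^2 + 10*n - 1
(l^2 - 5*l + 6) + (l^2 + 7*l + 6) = 2*l^2 + 2*l + 12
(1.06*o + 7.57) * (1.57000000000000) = 1.6642*o + 11.8849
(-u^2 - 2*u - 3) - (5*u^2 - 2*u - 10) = 7 - 6*u^2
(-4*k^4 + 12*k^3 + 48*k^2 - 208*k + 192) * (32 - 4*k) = 16*k^5 - 176*k^4 + 192*k^3 + 2368*k^2 - 7424*k + 6144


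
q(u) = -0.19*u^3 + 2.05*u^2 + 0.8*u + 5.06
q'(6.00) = 4.88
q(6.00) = 42.62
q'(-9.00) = -82.27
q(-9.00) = 302.42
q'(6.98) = 1.65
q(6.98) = 45.91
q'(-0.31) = -0.53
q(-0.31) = 5.01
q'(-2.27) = -11.44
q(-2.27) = 16.03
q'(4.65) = 7.54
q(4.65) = 34.00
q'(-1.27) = -5.33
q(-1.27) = 7.74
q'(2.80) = 7.81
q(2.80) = 19.20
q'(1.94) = 6.61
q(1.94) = 12.94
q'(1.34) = 5.27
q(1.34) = 9.36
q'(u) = -0.57*u^2 + 4.1*u + 0.8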